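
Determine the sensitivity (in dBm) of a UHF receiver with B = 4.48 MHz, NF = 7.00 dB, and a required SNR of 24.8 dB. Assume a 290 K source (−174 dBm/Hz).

Sensitivity = −174 + 10 log₁₀(B) + NF + SNR_min
= −174 + 66.51 + 7.00 + 24.8
= −75.69 dBm → −75.7 dBm

−75.7 dBm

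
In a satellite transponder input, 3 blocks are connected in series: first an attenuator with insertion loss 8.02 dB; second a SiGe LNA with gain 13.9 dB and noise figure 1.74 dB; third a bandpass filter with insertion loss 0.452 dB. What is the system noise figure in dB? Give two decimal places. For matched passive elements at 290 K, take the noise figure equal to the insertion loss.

9.77 dB

Convert to linear (a loss of L dB is a gain of −L dB): F_i = 10^(NF_i/10), G_i = 10^(G_i,dB/10)
  Stage 1: F_1 = 10^(8.02/10) = 6.339, G_1 = 10^(−8.02/10) = 0.1578
  Stage 2: F_2 = 10^(1.74/10) = 1.493, G_2 = 10^(13.9/10) = 24.55
  Stage 3: F_3 = 10^(0.452/10) = 1.110, G_3 = 10^(−0.452/10) = 0.9012
Friis cascade:
  F = 6.339 + (1.493 − 1)/0.1578 + (1.110 − 1)/3.873 = 9.491
NF = 10 log₁₀(9.491) = 9.77 dB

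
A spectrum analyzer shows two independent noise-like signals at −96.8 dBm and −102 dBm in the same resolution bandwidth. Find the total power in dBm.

−95.7 dBm

Convert to linear, add, convert back:
P₁ = 2.09×10⁻¹³ W, P₂ = 6.31×10⁻¹⁴ W
P_tot = 2.72×10⁻¹³ W → 10 log₁₀(P_tot / 10⁻³) = −95.7 dBm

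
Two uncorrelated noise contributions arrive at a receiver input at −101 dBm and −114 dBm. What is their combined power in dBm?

−100.8 dBm

Convert to linear, add, convert back:
P₁ = 7.94×10⁻¹⁴ W, P₂ = 3.98×10⁻¹⁵ W
P_tot = 8.34×10⁻¹⁴ W → 10 log₁₀(P_tot / 10⁻³) = −100.8 dBm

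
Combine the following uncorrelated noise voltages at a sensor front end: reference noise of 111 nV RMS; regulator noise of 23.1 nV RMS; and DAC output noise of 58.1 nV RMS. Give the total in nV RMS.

Uncorrelated sources add in power (mean-square): V_tot = √(ΣV_i²)
V_tot = √[(1.11×10⁻⁷)² + (2.31×10⁻⁸)² + (5.81×10⁻⁸)²] = 1.27×10⁻⁷ V = 127 nV

127 nV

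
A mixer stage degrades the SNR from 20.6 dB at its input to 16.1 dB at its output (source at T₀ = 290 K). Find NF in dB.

4.5 dB

NF (dB) = SNR_in(dB) − SNR_out(dB) when the source is at T₀
NF = 20.6 − 16.1 = 4.5 dB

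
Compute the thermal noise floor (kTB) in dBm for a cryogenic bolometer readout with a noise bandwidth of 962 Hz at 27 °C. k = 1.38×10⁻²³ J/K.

T = 27 °C + 273.15 = 300.15 K
P_n = kTB = 1.38×10⁻²³ × 300.15 × 9.62×10² = 3.98×10⁻¹⁸ W
In dBm: 10 log₁₀(3.98×10⁻¹⁸ / 10⁻³) = −144.0 dBm

−144.0 dBm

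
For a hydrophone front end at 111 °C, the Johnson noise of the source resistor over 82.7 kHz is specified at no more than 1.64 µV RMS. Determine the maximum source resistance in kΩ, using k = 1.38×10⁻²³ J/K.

1.53 kΩ

T = 111 °C + 273.15 = 384.15 K
Johnson–Nyquist: V_n = √(4kTRB) ⇒ R = V_n² / (4kTB)
4kTB = 4 × 1.38×10⁻²³ × 384.15 × 8.27×10⁴ = 1.75×10⁻¹⁵
R = (1.64×10⁻⁶)² / 1.75×10⁻¹⁵ = 1.53×10³ Ω = 1.53 kΩ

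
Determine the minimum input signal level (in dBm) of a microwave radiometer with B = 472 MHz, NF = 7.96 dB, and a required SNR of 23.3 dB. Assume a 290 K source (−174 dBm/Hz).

Sensitivity = −174 + 10 log₁₀(B) + NF + SNR_min
= −174 + 86.74 + 7.96 + 23.3
= −56.00 dBm → −56.0 dBm

−56.0 dBm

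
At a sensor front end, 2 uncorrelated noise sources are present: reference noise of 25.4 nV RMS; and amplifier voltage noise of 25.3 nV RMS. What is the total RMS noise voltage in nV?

35.9 nV

Uncorrelated sources add in power (mean-square): V_tot = √(ΣV_i²)
V_tot = √[(2.54×10⁻⁸)² + (2.53×10⁻⁸)²] = 3.59×10⁻⁸ V = 35.9 nV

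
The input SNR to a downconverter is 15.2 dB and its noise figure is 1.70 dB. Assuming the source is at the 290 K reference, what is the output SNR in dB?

13.50 dB

By definition F = SNR_in/SNR_out, so in dB: SNR_out = SNR_in − NF
SNR_out = 15.2 − 1.70 = 13.50 dB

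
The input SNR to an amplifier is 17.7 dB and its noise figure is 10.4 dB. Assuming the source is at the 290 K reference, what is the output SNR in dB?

By definition F = SNR_in/SNR_out, so in dB: SNR_out = SNR_in − NF
SNR_out = 17.7 − 10.4 = 7.3 dB

7.3 dB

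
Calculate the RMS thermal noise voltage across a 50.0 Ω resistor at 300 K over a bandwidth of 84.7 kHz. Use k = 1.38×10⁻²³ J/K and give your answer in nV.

V_n = √(4kTRB)
4kTRB = 4 × 1.38×10⁻²³ × 300 × 5.00×10¹ × 8.47×10⁴ = 7.01×10⁻¹⁴ V²
V_n = √(7.01×10⁻¹⁴) = 2.65×10⁻⁷ V = 265 nV

265 nV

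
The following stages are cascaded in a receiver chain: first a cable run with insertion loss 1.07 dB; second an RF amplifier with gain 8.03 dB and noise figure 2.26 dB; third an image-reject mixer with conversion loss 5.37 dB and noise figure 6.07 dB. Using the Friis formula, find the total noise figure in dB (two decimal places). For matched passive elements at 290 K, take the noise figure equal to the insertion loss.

4.42 dB

Convert to linear (a loss of L dB is a gain of −L dB): F_i = 10^(NF_i/10), G_i = 10^(G_i,dB/10)
  Stage 1: F_1 = 10^(1.07/10) = 1.279, G_1 = 10^(−1.07/10) = 0.7816
  Stage 2: F_2 = 10^(2.26/10) = 1.683, G_2 = 10^(8.03/10) = 6.353
  Stage 3: F_3 = 10^(6.07/10) = 4.046, G_3 = 10^(−5.37/10) = 0.2904
Friis cascade:
  F = 1.279 + (1.683 − 1)/0.7816 + (4.046 − 1)/4.966 = 2.766
NF = 10 log₁₀(2.766) = 4.42 dB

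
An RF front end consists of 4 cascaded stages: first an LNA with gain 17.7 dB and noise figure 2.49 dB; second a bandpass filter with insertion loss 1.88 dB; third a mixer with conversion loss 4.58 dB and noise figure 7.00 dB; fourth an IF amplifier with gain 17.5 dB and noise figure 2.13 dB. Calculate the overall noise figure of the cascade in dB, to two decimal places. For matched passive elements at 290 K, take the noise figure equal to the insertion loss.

Convert to linear (a loss of L dB is a gain of −L dB): F_i = 10^(NF_i/10), G_i = 10^(G_i,dB/10)
  Stage 1: F_1 = 10^(2.49/10) = 1.774, G_1 = 10^(17.7/10) = 58.88
  Stage 2: F_2 = 10^(1.88/10) = 1.542, G_2 = 10^(−1.88/10) = 0.6486
  Stage 3: F_3 = 10^(7.00/10) = 5.012, G_3 = 10^(−4.58/10) = 0.3483
  Stage 4: F_4 = 10^(2.13/10) = 1.633, G_4 = 10^(17.5/10) = 56.23
Friis cascade:
  F = 1.774 + (1.542 − 1)/58.88 + (5.012 − 1)/38.19 + (1.633 − 1)/13.30 = 1.936
NF = 10 log₁₀(1.936) = 2.87 dB

2.87 dB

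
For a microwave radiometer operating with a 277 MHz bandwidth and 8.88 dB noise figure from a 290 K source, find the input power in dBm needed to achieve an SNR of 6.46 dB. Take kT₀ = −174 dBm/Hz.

−74.2 dBm

Sensitivity = −174 + 10 log₁₀(B) + NF + SNR_min
= −174 + 84.42 + 8.88 + 6.46
= −74.24 dBm → −74.2 dBm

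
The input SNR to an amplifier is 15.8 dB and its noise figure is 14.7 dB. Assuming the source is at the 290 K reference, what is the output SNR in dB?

1.1 dB

By definition F = SNR_in/SNR_out, so in dB: SNR_out = SNR_in − NF
SNR_out = 15.8 − 14.7 = 1.1 dB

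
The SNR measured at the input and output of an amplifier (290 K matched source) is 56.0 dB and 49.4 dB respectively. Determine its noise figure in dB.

6.6 dB

NF (dB) = SNR_in(dB) − SNR_out(dB) when the source is at T₀
NF = 56.0 − 49.4 = 6.6 dB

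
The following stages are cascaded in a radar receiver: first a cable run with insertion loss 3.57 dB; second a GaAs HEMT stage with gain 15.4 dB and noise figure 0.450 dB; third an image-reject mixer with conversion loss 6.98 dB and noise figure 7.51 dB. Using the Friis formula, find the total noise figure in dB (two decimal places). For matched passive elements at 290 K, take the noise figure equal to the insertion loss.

4.51 dB

Convert to linear (a loss of L dB is a gain of −L dB): F_i = 10^(NF_i/10), G_i = 10^(G_i,dB/10)
  Stage 1: F_1 = 10^(3.57/10) = 2.275, G_1 = 10^(−3.57/10) = 0.4395
  Stage 2: F_2 = 10^(0.450/10) = 1.109, G_2 = 10^(15.4/10) = 34.67
  Stage 3: F_3 = 10^(7.51/10) = 5.636, G_3 = 10^(−6.98/10) = 0.2004
Friis cascade:
  F = 2.275 + (1.109 − 1)/0.4395 + (5.636 − 1)/15.24 = 2.828
NF = 10 log₁₀(2.828) = 4.51 dB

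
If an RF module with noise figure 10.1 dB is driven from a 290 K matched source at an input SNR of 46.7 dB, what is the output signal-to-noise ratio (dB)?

By definition F = SNR_in/SNR_out, so in dB: SNR_out = SNR_in − NF
SNR_out = 46.7 − 10.1 = 36.6 dB

36.6 dB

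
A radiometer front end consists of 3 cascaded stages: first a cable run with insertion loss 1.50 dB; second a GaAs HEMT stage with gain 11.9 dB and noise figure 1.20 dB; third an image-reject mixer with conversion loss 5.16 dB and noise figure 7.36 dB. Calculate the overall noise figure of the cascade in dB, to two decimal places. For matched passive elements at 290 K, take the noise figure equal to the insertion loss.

Convert to linear (a loss of L dB is a gain of −L dB): F_i = 10^(NF_i/10), G_i = 10^(G_i,dB/10)
  Stage 1: F_1 = 10^(1.50/10) = 1.413, G_1 = 10^(−1.50/10) = 0.7079
  Stage 2: F_2 = 10^(1.20/10) = 1.318, G_2 = 10^(11.9/10) = 15.49
  Stage 3: F_3 = 10^(7.36/10) = 5.445, G_3 = 10^(−5.16/10) = 0.3048
Friis cascade:
  F = 1.413 + (1.318 − 1)/0.7079 + (5.445 − 1)/10.96 = 2.267
NF = 10 log₁₀(2.267) = 3.56 dB

3.56 dB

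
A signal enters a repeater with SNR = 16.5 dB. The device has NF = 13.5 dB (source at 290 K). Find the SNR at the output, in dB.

3.0 dB

By definition F = SNR_in/SNR_out, so in dB: SNR_out = SNR_in − NF
SNR_out = 16.5 − 13.5 = 3.0 dB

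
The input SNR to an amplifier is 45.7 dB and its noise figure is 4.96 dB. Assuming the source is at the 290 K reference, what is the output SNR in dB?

By definition F = SNR_in/SNR_out, so in dB: SNR_out = SNR_in − NF
SNR_out = 45.7 − 4.96 = 40.74 dB

40.74 dB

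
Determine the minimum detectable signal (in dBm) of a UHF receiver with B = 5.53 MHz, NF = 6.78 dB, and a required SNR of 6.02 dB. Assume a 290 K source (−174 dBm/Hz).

−93.8 dBm

Sensitivity = −174 + 10 log₁₀(B) + NF + SNR_min
= −174 + 67.43 + 6.78 + 6.02
= −93.77 dBm → −93.8 dBm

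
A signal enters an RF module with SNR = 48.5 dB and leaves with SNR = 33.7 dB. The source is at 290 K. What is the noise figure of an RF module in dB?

14.8 dB

NF (dB) = SNR_in(dB) − SNR_out(dB) when the source is at T₀
NF = 48.5 − 33.7 = 14.8 dB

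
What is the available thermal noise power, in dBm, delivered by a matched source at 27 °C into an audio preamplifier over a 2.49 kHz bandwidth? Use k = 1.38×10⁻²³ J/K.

−139.9 dBm

T = 27 °C + 273.15 = 300.15 K
P_n = kTB = 1.38×10⁻²³ × 300.15 × 2.49×10³ = 1.03×10⁻¹⁷ W
In dBm: 10 log₁₀(1.03×10⁻¹⁷ / 10⁻³) = −139.9 dBm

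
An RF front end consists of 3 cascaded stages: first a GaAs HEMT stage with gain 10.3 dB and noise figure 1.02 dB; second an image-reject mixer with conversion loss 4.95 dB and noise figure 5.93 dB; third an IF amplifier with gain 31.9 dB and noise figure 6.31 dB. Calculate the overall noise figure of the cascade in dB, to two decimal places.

Convert to linear (a loss of L dB is a gain of −L dB): F_i = 10^(NF_i/10), G_i = 10^(G_i,dB/10)
  Stage 1: F_1 = 10^(1.02/10) = 1.265, G_1 = 10^(10.3/10) = 10.72
  Stage 2: F_2 = 10^(5.93/10) = 3.917, G_2 = 10^(−4.95/10) = 0.3199
  Stage 3: F_3 = 10^(6.31/10) = 4.276, G_3 = 10^(31.9/10) = 1549
Friis cascade:
  F = 1.265 + (3.917 − 1)/10.72 + (4.276 − 1)/3.428 = 2.493
NF = 10 log₁₀(2.493) = 3.97 dB

3.97 dB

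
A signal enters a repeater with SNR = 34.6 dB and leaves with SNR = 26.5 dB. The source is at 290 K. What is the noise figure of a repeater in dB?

NF (dB) = SNR_in(dB) − SNR_out(dB) when the source is at T₀
NF = 34.6 − 26.5 = 8.1 dB

8.1 dB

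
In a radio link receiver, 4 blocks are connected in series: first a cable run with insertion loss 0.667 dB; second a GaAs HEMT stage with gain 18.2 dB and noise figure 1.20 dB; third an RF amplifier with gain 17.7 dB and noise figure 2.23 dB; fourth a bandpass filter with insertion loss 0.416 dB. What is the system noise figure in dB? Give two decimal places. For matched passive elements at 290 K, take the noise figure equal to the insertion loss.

Convert to linear (a loss of L dB is a gain of −L dB): F_i = 10^(NF_i/10), G_i = 10^(G_i,dB/10)
  Stage 1: F_1 = 10^(0.667/10) = 1.166, G_1 = 10^(−0.667/10) = 0.8576
  Stage 2: F_2 = 10^(1.20/10) = 1.318, G_2 = 10^(18.2/10) = 66.07
  Stage 3: F_3 = 10^(2.23/10) = 1.671, G_3 = 10^(17.7/10) = 58.88
  Stage 4: F_4 = 10^(0.416/10) = 1.101, G_4 = 10^(−0.416/10) = 0.9087
Friis cascade:
  F = 1.166 + (1.318 − 1)/0.8576 + (1.671 − 1)/56.66 + (1.101 − 1)/3337 = 1.549
NF = 10 log₁₀(1.549) = 1.90 dB

1.90 dB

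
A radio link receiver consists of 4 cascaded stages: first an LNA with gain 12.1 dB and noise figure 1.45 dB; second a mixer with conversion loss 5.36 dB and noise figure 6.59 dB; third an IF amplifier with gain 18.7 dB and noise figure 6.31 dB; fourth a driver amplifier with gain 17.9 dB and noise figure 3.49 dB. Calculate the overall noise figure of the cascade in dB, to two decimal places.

3.64 dB

Convert to linear (a loss of L dB is a gain of −L dB): F_i = 10^(NF_i/10), G_i = 10^(G_i,dB/10)
  Stage 1: F_1 = 10^(1.45/10) = 1.396, G_1 = 10^(12.1/10) = 16.22
  Stage 2: F_2 = 10^(6.59/10) = 4.560, G_2 = 10^(−5.36/10) = 0.2911
  Stage 3: F_3 = 10^(6.31/10) = 4.276, G_3 = 10^(18.7/10) = 74.13
  Stage 4: F_4 = 10^(3.49/10) = 2.234, G_4 = 10^(17.9/10) = 61.66
Friis cascade:
  F = 1.396 + (4.560 − 1)/16.22 + (4.276 − 1)/4.721 + (2.234 − 1)/349.9 = 2.313
NF = 10 log₁₀(2.313) = 3.64 dB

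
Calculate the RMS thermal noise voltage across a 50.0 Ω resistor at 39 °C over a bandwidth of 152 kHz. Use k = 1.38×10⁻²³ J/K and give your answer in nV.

362 nV

T = 39 °C + 273.15 = 312.15 K
V_n = √(4kTRB)
4kTRB = 4 × 1.38×10⁻²³ × 312.15 × 5.00×10¹ × 1.52×10⁵ = 1.31×10⁻¹³ V²
V_n = √(1.31×10⁻¹³) = 3.62×10⁻⁷ V = 362 nV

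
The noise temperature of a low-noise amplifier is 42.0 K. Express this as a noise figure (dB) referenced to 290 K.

0.587 dB

F = 1 + T_e/T₀ = 1 + 42.0/290 = 1.14483
NF = 10 log₁₀(1.14483) = 0.587 dB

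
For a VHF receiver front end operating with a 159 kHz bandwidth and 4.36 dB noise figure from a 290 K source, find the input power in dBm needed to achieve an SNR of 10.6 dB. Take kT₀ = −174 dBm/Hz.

−107.0 dBm

Sensitivity = −174 + 10 log₁₀(B) + NF + SNR_min
= −174 + 52.01 + 4.36 + 10.6
= −107.03 dBm → −107.0 dBm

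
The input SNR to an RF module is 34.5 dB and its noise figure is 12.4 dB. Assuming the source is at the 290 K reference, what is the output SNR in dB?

22.1 dB

By definition F = SNR_in/SNR_out, so in dB: SNR_out = SNR_in − NF
SNR_out = 34.5 − 12.4 = 22.1 dB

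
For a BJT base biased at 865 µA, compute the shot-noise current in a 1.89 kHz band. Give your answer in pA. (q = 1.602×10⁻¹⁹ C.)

724 pA

I_n = √(2qI·B)
2qI·B = 2 × 1.602×10⁻¹⁹ × 8.65×10⁻⁴ × 1.89×10³ = 5.24×10⁻¹⁹ A²
I_n = √(5.24×10⁻¹⁹) = 7.24×10⁻¹⁰ A = 724 pA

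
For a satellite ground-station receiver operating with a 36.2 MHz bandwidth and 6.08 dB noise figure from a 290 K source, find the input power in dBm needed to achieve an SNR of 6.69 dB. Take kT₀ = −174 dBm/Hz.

−85.6 dBm

Sensitivity = −174 + 10 log₁₀(B) + NF + SNR_min
= −174 + 75.59 + 6.08 + 6.69
= −85.64 dBm → −85.6 dBm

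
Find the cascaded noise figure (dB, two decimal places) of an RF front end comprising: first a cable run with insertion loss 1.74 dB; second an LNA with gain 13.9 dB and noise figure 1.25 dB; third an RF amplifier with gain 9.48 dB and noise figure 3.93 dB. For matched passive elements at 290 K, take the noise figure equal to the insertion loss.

Convert to linear (a loss of L dB is a gain of −L dB): F_i = 10^(NF_i/10), G_i = 10^(G_i,dB/10)
  Stage 1: F_1 = 10^(1.74/10) = 1.493, G_1 = 10^(−1.74/10) = 0.6699
  Stage 2: F_2 = 10^(1.25/10) = 1.334, G_2 = 10^(13.9/10) = 24.55
  Stage 3: F_3 = 10^(3.93/10) = 2.472, G_3 = 10^(9.48/10) = 8.872
Friis cascade:
  F = 1.493 + (1.334 − 1)/0.6699 + (2.472 − 1)/16.44 = 2.080
NF = 10 log₁₀(2.080) = 3.18 dB

3.18 dB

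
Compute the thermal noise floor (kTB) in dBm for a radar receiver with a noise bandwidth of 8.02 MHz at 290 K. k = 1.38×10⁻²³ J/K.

P_n = kTB = 1.38×10⁻²³ × 290 × 8.02×10⁶ = 3.21×10⁻¹⁴ W
In dBm: 10 log₁₀(3.21×10⁻¹⁴ / 10⁻³) = −104.9 dBm

−104.9 dBm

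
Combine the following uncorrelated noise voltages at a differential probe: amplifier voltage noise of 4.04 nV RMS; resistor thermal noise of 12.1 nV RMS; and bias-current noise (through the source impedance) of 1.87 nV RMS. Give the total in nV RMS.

Uncorrelated sources add in power (mean-square): V_tot = √(ΣV_i²)
V_tot = √[(4.04×10⁻⁹)² + (1.21×10⁻⁸)² + (1.87×10⁻⁹)²] = 1.29×10⁻⁸ V = 12.9 nV

12.9 nV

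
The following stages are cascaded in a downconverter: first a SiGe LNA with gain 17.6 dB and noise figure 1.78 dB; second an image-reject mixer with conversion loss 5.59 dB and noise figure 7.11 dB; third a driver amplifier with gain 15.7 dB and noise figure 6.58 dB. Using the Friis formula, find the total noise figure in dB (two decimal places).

Convert to linear (a loss of L dB is a gain of −L dB): F_i = 10^(NF_i/10), G_i = 10^(G_i,dB/10)
  Stage 1: F_1 = 10^(1.78/10) = 1.507, G_1 = 10^(17.6/10) = 57.54
  Stage 2: F_2 = 10^(7.11/10) = 5.140, G_2 = 10^(−5.59/10) = 0.2761
  Stage 3: F_3 = 10^(6.58/10) = 4.550, G_3 = 10^(15.7/10) = 37.15
Friis cascade:
  F = 1.507 + (5.140 − 1)/57.54 + (4.550 − 1)/15.89 = 1.802
NF = 10 log₁₀(1.802) = 2.56 dB

2.56 dB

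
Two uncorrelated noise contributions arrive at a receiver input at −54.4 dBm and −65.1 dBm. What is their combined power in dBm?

Convert to linear, add, convert back:
P₁ = 3.63×10⁻⁹ W, P₂ = 3.09×10⁻¹⁰ W
P_tot = 3.94×10⁻⁹ W → 10 log₁₀(P_tot / 10⁻³) = −54.0 dBm

−54.0 dBm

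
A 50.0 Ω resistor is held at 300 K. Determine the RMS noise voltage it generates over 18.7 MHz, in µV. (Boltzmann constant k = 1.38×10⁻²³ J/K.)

3.93 µV

V_n = √(4kTRB)
4kTRB = 4 × 1.38×10⁻²³ × 300 × 5.00×10¹ × 1.87×10⁷ = 1.55×10⁻¹¹ V²
V_n = √(1.55×10⁻¹¹) = 3.93×10⁻⁶ V = 3.93 µV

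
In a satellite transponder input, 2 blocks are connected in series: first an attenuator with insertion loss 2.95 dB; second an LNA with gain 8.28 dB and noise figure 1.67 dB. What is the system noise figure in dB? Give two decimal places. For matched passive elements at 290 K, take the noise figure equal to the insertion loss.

4.62 dB

Convert to linear (a loss of L dB is a gain of −L dB): F_i = 10^(NF_i/10), G_i = 10^(G_i,dB/10)
  Stage 1: F_1 = 10^(2.95/10) = 1.972, G_1 = 10^(−2.95/10) = 0.5070
  Stage 2: F_2 = 10^(1.67/10) = 1.469, G_2 = 10^(8.28/10) = 6.730
Friis cascade:
  F = 1.972 + (1.469 − 1)/0.5070 = 2.897
NF = 10 log₁₀(2.897) = 4.62 dB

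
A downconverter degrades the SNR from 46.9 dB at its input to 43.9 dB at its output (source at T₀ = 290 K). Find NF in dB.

NF (dB) = SNR_in(dB) − SNR_out(dB) when the source is at T₀
NF = 46.9 − 43.9 = 3.0 dB

3.0 dB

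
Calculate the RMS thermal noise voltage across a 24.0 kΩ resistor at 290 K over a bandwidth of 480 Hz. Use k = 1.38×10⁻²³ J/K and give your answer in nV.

429 nV

V_n = √(4kTRB)
4kTRB = 4 × 1.38×10⁻²³ × 290 × 2.40×10⁴ × 4.80×10² = 1.84×10⁻¹³ V²
V_n = √(1.84×10⁻¹³) = 4.29×10⁻⁷ V = 429 nV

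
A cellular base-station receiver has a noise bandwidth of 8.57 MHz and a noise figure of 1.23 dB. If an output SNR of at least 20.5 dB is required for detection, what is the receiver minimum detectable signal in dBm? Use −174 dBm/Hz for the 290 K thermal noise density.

−82.9 dBm

Sensitivity = −174 + 10 log₁₀(B) + NF + SNR_min
= −174 + 69.33 + 1.23 + 20.5
= −82.94 dBm → −82.9 dBm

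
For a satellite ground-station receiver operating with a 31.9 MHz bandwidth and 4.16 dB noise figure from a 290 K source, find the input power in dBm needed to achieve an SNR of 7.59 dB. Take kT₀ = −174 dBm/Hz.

−87.2 dBm

Sensitivity = −174 + 10 log₁₀(B) + NF + SNR_min
= −174 + 75.04 + 4.16 + 7.59
= −87.21 dBm → −87.2 dBm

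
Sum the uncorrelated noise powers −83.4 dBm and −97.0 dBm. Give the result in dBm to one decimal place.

−83.2 dBm

Convert to linear, add, convert back:
P₁ = 4.57×10⁻¹² W, P₂ = 2.00×10⁻¹³ W
P_tot = 4.77×10⁻¹² W → 10 log₁₀(P_tot / 10⁻³) = −83.2 dBm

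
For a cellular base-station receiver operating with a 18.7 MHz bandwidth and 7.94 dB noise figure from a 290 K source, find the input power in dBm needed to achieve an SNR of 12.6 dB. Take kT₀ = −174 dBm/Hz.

−80.7 dBm

Sensitivity = −174 + 10 log₁₀(B) + NF + SNR_min
= −174 + 72.72 + 7.94 + 12.6
= −80.74 dBm → −80.7 dBm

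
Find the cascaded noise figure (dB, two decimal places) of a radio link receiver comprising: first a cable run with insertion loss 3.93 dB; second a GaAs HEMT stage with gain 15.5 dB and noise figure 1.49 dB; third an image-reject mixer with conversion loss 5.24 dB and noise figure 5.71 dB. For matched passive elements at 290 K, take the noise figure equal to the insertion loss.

Convert to linear (a loss of L dB is a gain of −L dB): F_i = 10^(NF_i/10), G_i = 10^(G_i,dB/10)
  Stage 1: F_1 = 10^(3.93/10) = 2.472, G_1 = 10^(−3.93/10) = 0.4046
  Stage 2: F_2 = 10^(1.49/10) = 1.409, G_2 = 10^(15.5/10) = 35.48
  Stage 3: F_3 = 10^(5.71/10) = 3.724, G_3 = 10^(−5.24/10) = 0.2992
Friis cascade:
  F = 2.472 + (1.409 − 1)/0.4046 + (3.724 − 1)/14.35 = 3.673
NF = 10 log₁₀(3.673) = 5.65 dB

5.65 dB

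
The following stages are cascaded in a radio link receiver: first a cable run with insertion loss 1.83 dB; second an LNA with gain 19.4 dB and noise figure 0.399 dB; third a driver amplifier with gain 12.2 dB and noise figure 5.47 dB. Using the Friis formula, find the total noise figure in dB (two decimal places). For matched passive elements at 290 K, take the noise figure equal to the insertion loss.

2.34 dB

Convert to linear (a loss of L dB is a gain of −L dB): F_i = 10^(NF_i/10), G_i = 10^(G_i,dB/10)
  Stage 1: F_1 = 10^(1.83/10) = 1.524, G_1 = 10^(−1.83/10) = 0.6561
  Stage 2: F_2 = 10^(0.399/10) = 1.096, G_2 = 10^(19.4/10) = 87.10
  Stage 3: F_3 = 10^(5.47/10) = 3.524, G_3 = 10^(12.2/10) = 16.60
Friis cascade:
  F = 1.524 + (1.096 − 1)/0.6561 + (3.524 − 1)/57.15 = 1.715
NF = 10 log₁₀(1.715) = 2.34 dB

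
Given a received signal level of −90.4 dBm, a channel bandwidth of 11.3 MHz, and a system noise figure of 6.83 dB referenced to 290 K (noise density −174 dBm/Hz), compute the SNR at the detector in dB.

6.2 dB

Noise floor: N = −174 + 10 log₁₀(B) + NF
10 log₁₀(1.13×10⁷) = 70.53 dB
N = −174 + 70.53 + 6.83 = −96.64 dBm
SNR = P_sig − N = −90.4 − (−96.64) = 6.24 dB → 6.2 dB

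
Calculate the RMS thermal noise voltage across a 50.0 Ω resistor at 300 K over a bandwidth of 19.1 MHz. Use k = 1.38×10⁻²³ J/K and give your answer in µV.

3.98 µV

V_n = √(4kTRB)
4kTRB = 4 × 1.38×10⁻²³ × 300 × 5.00×10¹ × 1.91×10⁷ = 1.58×10⁻¹¹ V²
V_n = √(1.58×10⁻¹¹) = 3.98×10⁻⁶ V = 3.98 µV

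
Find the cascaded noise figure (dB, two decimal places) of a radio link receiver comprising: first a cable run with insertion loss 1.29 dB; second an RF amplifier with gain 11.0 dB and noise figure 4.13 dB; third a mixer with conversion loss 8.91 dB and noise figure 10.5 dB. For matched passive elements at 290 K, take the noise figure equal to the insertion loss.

6.60 dB

Convert to linear (a loss of L dB is a gain of −L dB): F_i = 10^(NF_i/10), G_i = 10^(G_i,dB/10)
  Stage 1: F_1 = 10^(1.29/10) = 1.346, G_1 = 10^(−1.29/10) = 0.7430
  Stage 2: F_2 = 10^(4.13/10) = 2.588, G_2 = 10^(11.0/10) = 12.59
  Stage 3: F_3 = 10^(10.5/10) = 11.22, G_3 = 10^(−8.91/10) = 0.1285
Friis cascade:
  F = 1.346 + (2.588 − 1)/0.7430 + (11.22 − 1)/9.354 = 4.576
NF = 10 log₁₀(4.576) = 6.60 dB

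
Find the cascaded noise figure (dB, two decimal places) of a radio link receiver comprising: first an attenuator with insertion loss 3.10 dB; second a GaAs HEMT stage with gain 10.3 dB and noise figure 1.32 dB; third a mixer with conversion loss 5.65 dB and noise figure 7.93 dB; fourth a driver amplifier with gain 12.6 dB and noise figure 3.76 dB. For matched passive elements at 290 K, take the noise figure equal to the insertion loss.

Convert to linear (a loss of L dB is a gain of −L dB): F_i = 10^(NF_i/10), G_i = 10^(G_i,dB/10)
  Stage 1: F_1 = 10^(3.10/10) = 2.042, G_1 = 10^(−3.10/10) = 0.4898
  Stage 2: F_2 = 10^(1.32/10) = 1.355, G_2 = 10^(10.3/10) = 10.72
  Stage 3: F_3 = 10^(7.93/10) = 6.209, G_3 = 10^(−5.65/10) = 0.2723
  Stage 4: F_4 = 10^(3.76/10) = 2.377, G_4 = 10^(12.6/10) = 18.20
Friis cascade:
  F = 2.042 + (1.355 − 1)/0.4898 + (6.209 − 1)/5.248 + (2.377 − 1)/1.429 = 4.723
NF = 10 log₁₀(4.723) = 6.74 dB

6.74 dB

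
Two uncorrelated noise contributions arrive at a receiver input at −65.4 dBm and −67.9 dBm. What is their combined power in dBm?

−63.5 dBm

Convert to linear, add, convert back:
P₁ = 2.88×10⁻¹⁰ W, P₂ = 1.62×10⁻¹⁰ W
P_tot = 4.51×10⁻¹⁰ W → 10 log₁₀(P_tot / 10⁻³) = −63.5 dBm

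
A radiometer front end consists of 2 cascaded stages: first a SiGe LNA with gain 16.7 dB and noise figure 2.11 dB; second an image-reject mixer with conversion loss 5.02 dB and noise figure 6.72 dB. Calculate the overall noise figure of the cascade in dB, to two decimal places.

Convert to linear (a loss of L dB is a gain of −L dB): F_i = 10^(NF_i/10), G_i = 10^(G_i,dB/10)
  Stage 1: F_1 = 10^(2.11/10) = 1.626, G_1 = 10^(16.7/10) = 46.77
  Stage 2: F_2 = 10^(6.72/10) = 4.699, G_2 = 10^(−5.02/10) = 0.3148
Friis cascade:
  F = 1.626 + (4.699 − 1)/46.77 = 1.705
NF = 10 log₁₀(1.705) = 2.32 dB

2.32 dB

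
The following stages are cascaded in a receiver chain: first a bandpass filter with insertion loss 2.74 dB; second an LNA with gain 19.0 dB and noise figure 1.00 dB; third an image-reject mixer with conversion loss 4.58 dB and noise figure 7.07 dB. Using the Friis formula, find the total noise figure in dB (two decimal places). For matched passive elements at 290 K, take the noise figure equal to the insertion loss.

Convert to linear (a loss of L dB is a gain of −L dB): F_i = 10^(NF_i/10), G_i = 10^(G_i,dB/10)
  Stage 1: F_1 = 10^(2.74/10) = 1.879, G_1 = 10^(−2.74/10) = 0.5321
  Stage 2: F_2 = 10^(1.00/10) = 1.259, G_2 = 10^(19.0/10) = 79.43
  Stage 3: F_3 = 10^(7.07/10) = 5.093, G_3 = 10^(−4.58/10) = 0.3483
Friis cascade:
  F = 1.879 + (1.259 − 1)/0.5321 + (5.093 − 1)/42.27 = 2.463
NF = 10 log₁₀(2.463) = 3.91 dB

3.91 dB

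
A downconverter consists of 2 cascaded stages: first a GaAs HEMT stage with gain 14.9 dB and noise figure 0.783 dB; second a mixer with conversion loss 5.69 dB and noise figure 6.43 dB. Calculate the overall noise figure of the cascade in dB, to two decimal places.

Convert to linear (a loss of L dB is a gain of −L dB): F_i = 10^(NF_i/10), G_i = 10^(G_i,dB/10)
  Stage 1: F_1 = 10^(0.783/10) = 1.198, G_1 = 10^(14.9/10) = 30.90
  Stage 2: F_2 = 10^(6.43/10) = 4.395, G_2 = 10^(−5.69/10) = 0.2698
Friis cascade:
  F = 1.198 + (4.395 − 1)/30.90 = 1.307
NF = 10 log₁₀(1.307) = 1.16 dB

1.16 dB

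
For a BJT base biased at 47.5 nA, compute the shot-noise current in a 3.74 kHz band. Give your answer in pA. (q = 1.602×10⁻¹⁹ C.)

7.54 pA

I_n = √(2qI·B)
2qI·B = 2 × 1.602×10⁻¹⁹ × 4.75×10⁻⁸ × 3.74×10³ = 5.69×10⁻²³ A²
I_n = √(5.69×10⁻²³) = 7.54×10⁻¹² A = 7.54 pA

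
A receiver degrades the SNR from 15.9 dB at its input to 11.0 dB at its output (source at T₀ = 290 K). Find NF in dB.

NF (dB) = SNR_in(dB) − SNR_out(dB) when the source is at T₀
NF = 15.9 − 11.0 = 4.9 dB

4.9 dB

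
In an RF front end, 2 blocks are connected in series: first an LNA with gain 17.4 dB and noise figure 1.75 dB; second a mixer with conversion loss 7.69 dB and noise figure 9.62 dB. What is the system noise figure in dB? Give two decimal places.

2.16 dB

Convert to linear (a loss of L dB is a gain of −L dB): F_i = 10^(NF_i/10), G_i = 10^(G_i,dB/10)
  Stage 1: F_1 = 10^(1.75/10) = 1.496, G_1 = 10^(17.4/10) = 54.95
  Stage 2: F_2 = 10^(9.62/10) = 9.162, G_2 = 10^(−7.69/10) = 0.1702
Friis cascade:
  F = 1.496 + (9.162 − 1)/54.95 = 1.645
NF = 10 log₁₀(1.645) = 2.16 dB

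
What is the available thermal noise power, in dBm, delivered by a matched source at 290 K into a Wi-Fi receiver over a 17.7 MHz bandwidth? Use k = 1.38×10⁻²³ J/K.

P_n = kTB = 1.38×10⁻²³ × 290 × 1.77×10⁷ = 7.08×10⁻¹⁴ W
In dBm: 10 log₁₀(7.08×10⁻¹⁴ / 10⁻³) = −101.5 dBm

−101.5 dBm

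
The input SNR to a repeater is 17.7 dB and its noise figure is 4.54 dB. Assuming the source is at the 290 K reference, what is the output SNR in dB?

By definition F = SNR_in/SNR_out, so in dB: SNR_out = SNR_in − NF
SNR_out = 17.7 − 4.54 = 13.16 dB

13.16 dB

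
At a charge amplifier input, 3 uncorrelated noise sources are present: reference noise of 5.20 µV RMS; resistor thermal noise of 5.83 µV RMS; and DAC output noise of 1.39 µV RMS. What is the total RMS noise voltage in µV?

7.93 µV

Uncorrelated sources add in power (mean-square): V_tot = √(ΣV_i²)
V_tot = √[(5.20×10⁻⁶)² + (5.83×10⁻⁶)² + (1.39×10⁻⁶)²] = 7.93×10⁻⁶ V = 7.93 µV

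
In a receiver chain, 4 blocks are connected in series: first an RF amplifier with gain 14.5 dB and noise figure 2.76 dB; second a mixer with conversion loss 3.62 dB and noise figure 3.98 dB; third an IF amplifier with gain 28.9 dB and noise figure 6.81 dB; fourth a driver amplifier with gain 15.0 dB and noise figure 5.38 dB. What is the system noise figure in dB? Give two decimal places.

3.52 dB

Convert to linear (a loss of L dB is a gain of −L dB): F_i = 10^(NF_i/10), G_i = 10^(G_i,dB/10)
  Stage 1: F_1 = 10^(2.76/10) = 1.888, G_1 = 10^(14.5/10) = 28.18
  Stage 2: F_2 = 10^(3.98/10) = 2.500, G_2 = 10^(−3.62/10) = 0.4345
  Stage 3: F_3 = 10^(6.81/10) = 4.797, G_3 = 10^(28.9/10) = 776.2
  Stage 4: F_4 = 10^(5.38/10) = 3.451, G_4 = 10^(15.0/10) = 31.62
Friis cascade:
  F = 1.888 + (2.500 − 1)/28.18 + (4.797 − 1)/12.25 + (3.451 − 1)/9506 = 2.252
NF = 10 log₁₀(2.252) = 3.52 dB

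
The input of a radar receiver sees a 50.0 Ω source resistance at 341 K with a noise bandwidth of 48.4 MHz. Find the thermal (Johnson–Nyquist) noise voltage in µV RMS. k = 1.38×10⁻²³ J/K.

V_n = √(4kTRB)
4kTRB = 4 × 1.38×10⁻²³ × 341 × 5.00×10¹ × 4.84×10⁷ = 4.56×10⁻¹¹ V²
V_n = √(4.56×10⁻¹¹) = 6.75×10⁻⁶ V = 6.75 µV

6.75 µV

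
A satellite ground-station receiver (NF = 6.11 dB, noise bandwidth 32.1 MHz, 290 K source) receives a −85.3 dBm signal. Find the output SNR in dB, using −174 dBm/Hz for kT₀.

7.5 dB

Noise floor: N = −174 + 10 log₁₀(B) + NF
10 log₁₀(3.21×10⁷) = 75.07 dB
N = −174 + 75.07 + 6.11 = −92.82 dBm
SNR = P_sig − N = −85.3 − (−92.82) = 7.52 dB → 7.5 dB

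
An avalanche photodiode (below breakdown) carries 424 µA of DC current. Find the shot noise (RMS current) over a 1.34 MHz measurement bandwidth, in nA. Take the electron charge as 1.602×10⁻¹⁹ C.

13.5 nA

I_n = √(2qI·B)
2qI·B = 2 × 1.602×10⁻¹⁹ × 4.24×10⁻⁴ × 1.34×10⁶ = 1.82×10⁻¹⁶ A²
I_n = √(1.82×10⁻¹⁶) = 1.35×10⁻⁸ A = 13.5 nA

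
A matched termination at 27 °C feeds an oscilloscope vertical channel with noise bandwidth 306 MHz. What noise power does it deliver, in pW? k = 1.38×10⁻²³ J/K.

1.27 pW

T = 27 °C + 273.15 = 300.15 K
P_n = kTB = 1.38×10⁻²³ × 300.15 × 3.06×10⁸ = 1.27×10⁻¹² W = 1.27 pW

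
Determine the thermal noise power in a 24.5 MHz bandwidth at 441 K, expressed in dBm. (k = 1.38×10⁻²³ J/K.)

P_n = kTB = 1.38×10⁻²³ × 441 × 2.45×10⁷ = 1.49×10⁻¹³ W
In dBm: 10 log₁₀(1.49×10⁻¹³ / 10⁻³) = −98.3 dBm

−98.3 dBm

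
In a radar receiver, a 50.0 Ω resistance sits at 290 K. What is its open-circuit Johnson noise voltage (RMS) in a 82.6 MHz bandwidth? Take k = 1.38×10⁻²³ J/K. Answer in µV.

V_n = √(4kTRB)
4kTRB = 4 × 1.38×10⁻²³ × 290 × 5.00×10¹ × 8.26×10⁷ = 6.61×10⁻¹¹ V²
V_n = √(6.61×10⁻¹¹) = 8.13×10⁻⁶ V = 8.13 µV

8.13 µV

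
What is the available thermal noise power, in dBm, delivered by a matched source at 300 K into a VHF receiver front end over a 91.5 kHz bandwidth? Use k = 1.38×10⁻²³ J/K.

P_n = kTB = 1.38×10⁻²³ × 300 × 9.15×10⁴ = 3.79×10⁻¹⁶ W
In dBm: 10 log₁₀(3.79×10⁻¹⁶ / 10⁻³) = −124.2 dBm

−124.2 dBm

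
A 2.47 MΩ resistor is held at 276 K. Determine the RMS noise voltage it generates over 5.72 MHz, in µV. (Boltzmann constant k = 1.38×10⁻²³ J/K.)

464 µV

V_n = √(4kTRB)
4kTRB = 4 × 1.38×10⁻²³ × 276 × 2.47×10⁶ × 5.72×10⁶ = 2.15×10⁻⁷ V²
V_n = √(2.15×10⁻⁷) = 4.64×10⁻⁴ V = 464 µV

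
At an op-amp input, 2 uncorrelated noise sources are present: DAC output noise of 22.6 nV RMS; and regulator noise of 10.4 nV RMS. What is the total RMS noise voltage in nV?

24.9 nV

Uncorrelated sources add in power (mean-square): V_tot = √(ΣV_i²)
V_tot = √[(2.26×10⁻⁸)² + (1.04×10⁻⁸)²] = 2.49×10⁻⁸ V = 24.9 nV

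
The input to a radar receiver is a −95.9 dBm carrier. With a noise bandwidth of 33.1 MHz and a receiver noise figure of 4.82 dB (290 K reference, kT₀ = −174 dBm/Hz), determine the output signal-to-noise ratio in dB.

Noise floor: N = −174 + 10 log₁₀(B) + NF
10 log₁₀(3.31×10⁷) = 75.2 dB
N = −174 + 75.2 + 4.82 = −93.98 dBm
SNR = P_sig − N = −95.9 − (−93.98) = −1.92 dB → −1.9 dB

−1.9 dB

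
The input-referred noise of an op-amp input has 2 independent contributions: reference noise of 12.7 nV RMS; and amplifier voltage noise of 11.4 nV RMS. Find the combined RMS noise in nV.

17.1 nV

Uncorrelated sources add in power (mean-square): V_tot = √(ΣV_i²)
V_tot = √[(1.27×10⁻⁸)² + (1.14×10⁻⁸)²] = 1.71×10⁻⁸ V = 17.1 nV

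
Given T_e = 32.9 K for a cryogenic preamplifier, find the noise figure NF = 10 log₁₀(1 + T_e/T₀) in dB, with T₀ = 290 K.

0.467 dB

F = 1 + T_e/T₀ = 1 + 32.9/290 = 1.11345
NF = 10 log₁₀(1.11345) = 0.467 dB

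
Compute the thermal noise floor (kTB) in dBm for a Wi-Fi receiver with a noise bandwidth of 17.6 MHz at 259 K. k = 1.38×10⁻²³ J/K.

−102.0 dBm

P_n = kTB = 1.38×10⁻²³ × 259 × 1.76×10⁷ = 6.29×10⁻¹⁴ W
In dBm: 10 log₁₀(6.29×10⁻¹⁴ / 10⁻³) = −102.0 dBm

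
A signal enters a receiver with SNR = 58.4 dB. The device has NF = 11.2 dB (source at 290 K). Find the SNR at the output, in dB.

By definition F = SNR_in/SNR_out, so in dB: SNR_out = SNR_in − NF
SNR_out = 58.4 − 11.2 = 47.2 dB

47.2 dB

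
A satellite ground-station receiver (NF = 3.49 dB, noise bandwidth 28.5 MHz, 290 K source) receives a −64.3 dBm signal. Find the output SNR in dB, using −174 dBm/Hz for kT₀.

Noise floor: N = −174 + 10 log₁₀(B) + NF
10 log₁₀(2.85×10⁷) = 74.55 dB
N = −174 + 74.55 + 3.49 = −95.96 dBm
SNR = P_sig − N = −64.3 − (−95.96) = 31.66 dB → 31.7 dB

31.7 dB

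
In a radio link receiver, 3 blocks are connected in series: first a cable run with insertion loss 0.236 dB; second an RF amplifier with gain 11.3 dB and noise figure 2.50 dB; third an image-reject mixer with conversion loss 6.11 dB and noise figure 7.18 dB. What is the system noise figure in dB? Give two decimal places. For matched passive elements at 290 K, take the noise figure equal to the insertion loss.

3.44 dB

Convert to linear (a loss of L dB is a gain of −L dB): F_i = 10^(NF_i/10), G_i = 10^(G_i,dB/10)
  Stage 1: F_1 = 10^(0.236/10) = 1.056, G_1 = 10^(−0.236/10) = 0.9471
  Stage 2: F_2 = 10^(2.50/10) = 1.778, G_2 = 10^(11.3/10) = 13.49
  Stage 3: F_3 = 10^(7.18/10) = 5.224, G_3 = 10^(−6.11/10) = 0.2449
Friis cascade:
  F = 1.056 + (1.778 − 1)/0.9471 + (5.224 − 1)/12.78 = 2.208
NF = 10 log₁₀(2.208) = 3.44 dB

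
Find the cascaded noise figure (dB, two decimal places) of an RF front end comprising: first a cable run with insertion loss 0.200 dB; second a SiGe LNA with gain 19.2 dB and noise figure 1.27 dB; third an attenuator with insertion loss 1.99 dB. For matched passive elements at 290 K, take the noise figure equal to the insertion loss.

1.49 dB

Convert to linear (a loss of L dB is a gain of −L dB): F_i = 10^(NF_i/10), G_i = 10^(G_i,dB/10)
  Stage 1: F_1 = 10^(0.200/10) = 1.047, G_1 = 10^(−0.200/10) = 0.9550
  Stage 2: F_2 = 10^(1.27/10) = 1.340, G_2 = 10^(19.2/10) = 83.18
  Stage 3: F_3 = 10^(1.99/10) = 1.581, G_3 = 10^(−1.99/10) = 0.6324
Friis cascade:
  F = 1.047 + (1.340 − 1)/0.9550 + (1.581 − 1)/79.43 = 1.410
NF = 10 log₁₀(1.410) = 1.49 dB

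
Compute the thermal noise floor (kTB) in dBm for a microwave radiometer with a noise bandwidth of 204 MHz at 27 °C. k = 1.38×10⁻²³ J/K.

T = 27 °C + 273.15 = 300.15 K
P_n = kTB = 1.38×10⁻²³ × 300.15 × 2.04×10⁸ = 8.45×10⁻¹³ W
In dBm: 10 log₁₀(8.45×10⁻¹³ / 10⁻³) = −90.7 dBm

−90.7 dBm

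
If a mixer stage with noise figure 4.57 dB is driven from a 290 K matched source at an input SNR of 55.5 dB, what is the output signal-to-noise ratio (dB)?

50.93 dB

By definition F = SNR_in/SNR_out, so in dB: SNR_out = SNR_in − NF
SNR_out = 55.5 − 4.57 = 50.93 dB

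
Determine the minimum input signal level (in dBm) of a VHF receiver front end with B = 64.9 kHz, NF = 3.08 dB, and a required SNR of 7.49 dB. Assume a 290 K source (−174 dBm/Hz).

−115.3 dBm

Sensitivity = −174 + 10 log₁₀(B) + NF + SNR_min
= −174 + 48.12 + 3.08 + 7.49
= −115.31 dBm → −115.3 dBm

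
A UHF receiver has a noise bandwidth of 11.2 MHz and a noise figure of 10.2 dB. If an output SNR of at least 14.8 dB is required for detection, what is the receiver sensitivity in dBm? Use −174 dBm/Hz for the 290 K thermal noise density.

Sensitivity = −174 + 10 log₁₀(B) + NF + SNR_min
= −174 + 70.49 + 10.2 + 14.8
= −78.51 dBm → −78.5 dBm

−78.5 dBm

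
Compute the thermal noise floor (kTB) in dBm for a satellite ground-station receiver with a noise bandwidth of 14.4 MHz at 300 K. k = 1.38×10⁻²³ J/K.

P_n = kTB = 1.38×10⁻²³ × 300 × 1.44×10⁷ = 5.96×10⁻¹⁴ W
In dBm: 10 log₁₀(5.96×10⁻¹⁴ / 10⁻³) = −102.2 dBm

−102.2 dBm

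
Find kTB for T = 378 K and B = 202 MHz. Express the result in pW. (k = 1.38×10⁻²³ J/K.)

1.05 pW

P_n = kTB = 1.38×10⁻²³ × 378 × 2.02×10⁸ = 1.05×10⁻¹² W = 1.05 pW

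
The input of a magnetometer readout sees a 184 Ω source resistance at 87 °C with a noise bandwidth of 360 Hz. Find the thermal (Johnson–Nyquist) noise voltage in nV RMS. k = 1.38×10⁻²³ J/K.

T = 87 °C + 273.15 = 360.15 K
V_n = √(4kTRB)
4kTRB = 4 × 1.38×10⁻²³ × 360.15 × 1.84×10² × 3.60×10² = 1.32×10⁻¹⁵ V²
V_n = √(1.32×10⁻¹⁵) = 3.63×10⁻⁸ V = 36.3 nV

36.3 nV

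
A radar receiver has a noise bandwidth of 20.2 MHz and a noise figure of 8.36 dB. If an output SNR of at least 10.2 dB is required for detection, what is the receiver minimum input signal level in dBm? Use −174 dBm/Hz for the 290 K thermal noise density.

−82.4 dBm

Sensitivity = −174 + 10 log₁₀(B) + NF + SNR_min
= −174 + 73.05 + 8.36 + 10.2
= −82.39 dBm → −82.4 dBm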